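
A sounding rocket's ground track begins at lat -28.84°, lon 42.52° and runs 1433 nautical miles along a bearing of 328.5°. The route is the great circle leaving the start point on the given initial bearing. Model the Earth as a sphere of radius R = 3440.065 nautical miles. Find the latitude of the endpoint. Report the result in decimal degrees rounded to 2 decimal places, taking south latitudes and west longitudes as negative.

latitude -7.98°

Angular distance δ = d/R = 1433 / 3440.065 = 0.416562 rad.
With φ₁ = -28.84° = -0.503353 rad and θ = 328.5° = 5.733407 rad:
Destination latitude: φ₂ = arcsin( sin φ₁ cos δ + cos φ₁ sin δ cos θ ) = arcsin(-0.138911) = -7.98°.
Then Δλ = atan2(-0.185191, 0.847479) = -0.215138 rad, from sin θ sin δ cos φ₁ over cos δ − sin φ₁ sin φ₂.
λ₂ = λ₁ + Δλ = 30.19°.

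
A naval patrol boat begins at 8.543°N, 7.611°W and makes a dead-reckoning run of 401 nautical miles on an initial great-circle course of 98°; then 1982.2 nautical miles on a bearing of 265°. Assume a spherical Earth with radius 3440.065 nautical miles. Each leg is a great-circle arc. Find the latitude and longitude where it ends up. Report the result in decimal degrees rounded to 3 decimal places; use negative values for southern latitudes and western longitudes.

latitude 3.625°, longitude -33.886°

Apply the spherical direct solution leg by leg, carrying full precision between legs.
Leg 1: from (8.543°, -7.611°), δ = 401/3440.065 = 0.116568 rad, θ = 98° → φ = 7.558°, λ = -0.939°.
Leg 2: from (7.558°, -0.939°), δ = 1982.2/3440.065 = 0.576210 rad, θ = 265° → φ = 3.625°, λ = -33.886°.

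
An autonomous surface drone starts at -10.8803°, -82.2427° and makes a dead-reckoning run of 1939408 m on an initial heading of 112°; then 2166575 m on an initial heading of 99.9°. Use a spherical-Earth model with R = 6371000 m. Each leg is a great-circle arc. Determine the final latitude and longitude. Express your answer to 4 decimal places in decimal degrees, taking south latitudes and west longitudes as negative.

latitude -19.1833°, longitude -45.0007°

Apply the spherical direct solution leg by leg, carrying full precision between legs.
Leg 1: from (-10.8803°, -82.2427°), δ = 1939408/6371000 = 0.304412 rad, θ = 112° → φ = -16.8785°, λ = -65.3598°.
Leg 2: from (-16.8785°, -65.3598°), δ = 2166575/6371000 = 0.340068 rad, θ = 99.9° → φ = -19.1833°, λ = -45.0007°.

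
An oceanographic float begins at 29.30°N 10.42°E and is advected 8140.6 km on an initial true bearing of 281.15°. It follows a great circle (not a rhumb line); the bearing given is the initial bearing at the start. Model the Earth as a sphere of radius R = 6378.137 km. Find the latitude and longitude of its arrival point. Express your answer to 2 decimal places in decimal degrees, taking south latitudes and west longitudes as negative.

latitude 17.66°, longitude -69.76°

δ = 8140.6/6378.137 = 1.276329 rad (73.1283°).
With φ₁ = 29.30° = 0.511381 rad and θ = 281.15° = 4.906993 rad:
Applying the spherical law of cosines for sides, sin φ₂ = sin φ₁ cos δ + cos φ₁ sin δ cos θ = 0.303414, so φ₂ = 17.66°.
Then Δλ = atan2(-0.818780, 0.141745) = -1.399378 rad, from sin θ sin δ cos φ₁ over cos δ − sin φ₁ sin φ₂.
λ₂ = 10.42° + -80.18° = -69.76°.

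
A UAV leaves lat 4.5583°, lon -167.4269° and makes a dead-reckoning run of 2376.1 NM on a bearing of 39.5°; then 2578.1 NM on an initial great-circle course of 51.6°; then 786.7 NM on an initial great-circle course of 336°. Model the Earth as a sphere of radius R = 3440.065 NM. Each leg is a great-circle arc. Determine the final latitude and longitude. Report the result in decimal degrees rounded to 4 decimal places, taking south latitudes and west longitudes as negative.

Apply the spherical direct solution leg by leg, carrying full precision between legs.
Leg 1: from (4.5583°, -167.4269°), δ = 2376.1/3440.065 = 0.690714 rad, θ = 39.5° → φ = 33.4559°, λ = -138.3675°.
Leg 2: from (33.4559°, -138.3675°), δ = 2578.1/3440.065 = 0.749434 rad, θ = 51.6° → φ = 49.1671°, λ = -83.6318°.
Leg 3: from (49.1671°, -83.6318°), δ = 786.7/3440.065 = 0.228688 rad, θ = 336° → φ = 60.7311°, λ = -94.5028°.

latitude 60.7311°, longitude -94.5028°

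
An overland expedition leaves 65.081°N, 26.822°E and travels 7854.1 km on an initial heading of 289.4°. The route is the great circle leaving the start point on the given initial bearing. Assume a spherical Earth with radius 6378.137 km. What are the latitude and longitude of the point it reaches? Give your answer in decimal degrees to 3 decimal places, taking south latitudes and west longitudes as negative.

latitude 25.714°, longitude -72.361°

The arc subtends δ = 7854.1/6378.137 = 1.231410 rad at the centre.
Converting: φ₁ = 1.135878 rad, θ = 5.050983 rad.
sin φ₂ = sin φ₁ cos δ + cos φ₁ sin δ cos θ = (0.906904)(0.332909) + (0.421337)(0.942959)(0.332161) = 0.433885
φ₂ = asin(0.433885) = 0.448800 rad = 25.714°.
Then Δλ = atan2(-0.374745, -0.060583) = -1.731075 rad, from sin θ sin δ cos φ₁ over cos δ − sin φ₁ sin φ₂.
λ₂ = 26.822° + -99.183° = -72.361°.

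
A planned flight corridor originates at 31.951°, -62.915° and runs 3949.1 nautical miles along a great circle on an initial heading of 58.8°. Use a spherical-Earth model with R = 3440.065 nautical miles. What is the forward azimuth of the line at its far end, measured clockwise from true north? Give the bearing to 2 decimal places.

Angular distance δ = d/R = 3949.1 / 3440.065 = 1.147972 rad.
With φ₁ = 31.951° = 0.557650 rad and θ = 58.8° = 1.026254 rad:
Destination latitude: φ₂ = arcsin( sin φ₁ cos δ + cos φ₁ sin δ cos θ ) = arcsin(0.617985) = 38.169°.
Then Δλ = atan2(0.661861, 0.083303) = 1.445592 rad, from sin θ sin δ cos φ₁ over cos δ − sin φ₁ sin φ₂.
Hence λ₂ = -62.915° + 82.826° = 19.911°.
The forward bearing on arrival equals the back-azimuth from the destination plus 180°.
Back-azimuth from P₂ (38.17°, 19.91°) to P₁ (31.95°, -62.91°), with Δλ' = λ₁ − λ₂ = -82.83°: atan2( sin Δλ' cos φ₁ , cos φ₂ sin φ₁ − sin φ₂ cos φ₁ cos Δλ' ) = 292.61°.
Final bearing = (292.61° + 180°) mod 360° = 112.61°.

final bearing 112.61°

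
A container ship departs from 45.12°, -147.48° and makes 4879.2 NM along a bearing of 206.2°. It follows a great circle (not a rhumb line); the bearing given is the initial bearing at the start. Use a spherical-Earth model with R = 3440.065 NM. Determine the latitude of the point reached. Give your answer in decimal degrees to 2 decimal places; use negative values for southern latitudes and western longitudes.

δ = 4879.2/3440.065 = 1.418345 rad (81.2652°).
With φ₁ = 45.12° = 0.787493 rad and θ = 206.2° = 3.598869 rad:
Destination latitude: φ₂ = arcsin( sin φ₁ cos δ + cos φ₁ sin δ cos θ ) = arcsin(-0.518177) = -31.21°.
For the longitude increment, Δλ = atan2( sin θ sin δ cos φ₁, cos δ − sin φ₁ sin φ₂ ) = atan2(-0.307924, 0.519035) = -30.68°.
λ₂ = -147.48° + -30.68° = -178.16°.

latitude -31.21°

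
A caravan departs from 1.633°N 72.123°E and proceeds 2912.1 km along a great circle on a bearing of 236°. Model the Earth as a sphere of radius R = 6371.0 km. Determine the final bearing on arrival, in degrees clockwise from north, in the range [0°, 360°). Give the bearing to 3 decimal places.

δ = 2912.1/6371 = 0.457087 rad (26.1891°).
With φ₁ = 1.633° = 0.028501 rad and θ = 236° = 4.118977 rad:
Applying the spherical law of cosines for sides, sin φ₂ = sin φ₁ cos δ + cos φ₁ sin δ cos θ = -0.221120, so φ₂ = -12.775°.
Δλ = atan2( sin θ sin δ cos φ₁ , cos δ − sin φ₁ sin φ₂ ) = atan2(-0.365735, 0.903643) = -0.384581 rad = -22.035°.
λ₂ = λ₁ + Δλ = 50.088°.
The forward bearing on arrival equals the back-azimuth from the destination plus 180°.
Back-azimuth from P₂ (-12.775°, 50.088°) to P₁ (1.633°, 72.123°), with Δλ' = λ₁ − λ₂ = 22.035°: atan2( sin Δλ' cos φ₁ , cos φ₂ sin φ₁ − sin φ₂ cos φ₁ cos Δλ' ) = 58.183°.
Final bearing = (58.183° + 180°) mod 360° = 238.183°.

final bearing 238.183°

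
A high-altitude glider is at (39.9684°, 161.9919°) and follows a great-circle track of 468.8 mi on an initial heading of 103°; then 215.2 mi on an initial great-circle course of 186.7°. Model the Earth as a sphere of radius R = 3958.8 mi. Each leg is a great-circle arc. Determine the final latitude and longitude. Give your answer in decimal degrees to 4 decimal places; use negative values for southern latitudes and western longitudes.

latitude 35.0395°, longitude 169.9638°

Apply the spherical direct solution leg by leg, carrying full precision between legs.
Leg 1: from (39.9684°, 161.9919°), δ = 468.8/3958.8 = 0.118420 rad, θ = 103° → φ = 38.1337°, λ = 170.4074°.
Leg 2: from (38.1337°, 170.4074°), δ = 215.2/3958.8 = 0.054360 rad, θ = 186.7° → φ = 35.0395°, λ = 169.9638°.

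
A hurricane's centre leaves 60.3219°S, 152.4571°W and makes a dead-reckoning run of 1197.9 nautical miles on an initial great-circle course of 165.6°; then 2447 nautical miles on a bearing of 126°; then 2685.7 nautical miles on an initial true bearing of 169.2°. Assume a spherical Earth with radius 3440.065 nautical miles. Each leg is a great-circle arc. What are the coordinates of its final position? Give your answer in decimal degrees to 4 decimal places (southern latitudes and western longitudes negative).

latitude -78.1482°, longitude 126.2738°

Apply the spherical direct solution leg by leg, carrying full precision between legs.
Leg 1: from (-60.3219°, -152.4571°), δ = 1197.9/3440.065 = 0.348220 rad, θ = 165.6° → φ = -78.6134°, λ = -127.0007°.
Leg 2: from (-78.6134°, -127.0007°), δ = 2447/3440.065 = 0.711324 rad, θ = 126° → φ = -54.9197°, λ = -13.7773°.
Leg 3: from (-54.9197°, -13.7773°), δ = 2685.7/3440.065 = 0.780712 rad, θ = 169.2° → φ = -78.1482°, λ = 126.2738°.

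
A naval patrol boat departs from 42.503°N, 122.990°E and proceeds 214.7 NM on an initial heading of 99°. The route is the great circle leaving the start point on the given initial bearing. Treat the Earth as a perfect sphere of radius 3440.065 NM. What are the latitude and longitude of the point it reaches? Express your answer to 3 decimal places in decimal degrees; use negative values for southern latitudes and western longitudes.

latitude 41.845°, longitude 127.733°

Angular distance δ = d/R = 214.7 / 3440.065 = 0.062412 rad.
Converting: φ₁ = 0.741817 rad, θ = 1.727876 rad.
sin φ₂ = sin φ₁ cos δ + cos φ₁ sin δ cos θ = (0.675629)(0.998053) + (0.737242)(0.062371)(-0.156434) = 0.667120
φ₂ = asin(0.667120) = 0.730336 rad = 41.845°.
For the longitude increment, Δλ = atan2( sin θ sin δ cos φ₁, cos δ − sin φ₁ sin φ₂ ) = atan2(0.045416, 0.547327) = 4.743°.
Hence λ₂ = 122.990° + 4.743° = 127.733°.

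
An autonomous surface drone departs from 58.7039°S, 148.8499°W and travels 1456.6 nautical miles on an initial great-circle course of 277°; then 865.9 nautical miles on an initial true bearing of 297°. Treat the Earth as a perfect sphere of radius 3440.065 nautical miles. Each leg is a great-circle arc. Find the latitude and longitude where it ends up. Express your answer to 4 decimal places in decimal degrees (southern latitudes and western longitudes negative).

latitude -40.9114°, longitude 155.7729°

Apply the spherical direct solution leg by leg, carrying full precision between legs.
Leg 1: from (-58.7039°, -148.8499°), δ = 1456.6/3440.065 = 0.423422 rad, θ = 277° → φ = -48.8527°, λ = 172.8493°.
Leg 2: from (-48.8527°, 172.8493°), δ = 865.9/3440.065 = 0.251710 rad, θ = 297° → φ = -40.9114°, λ = 155.7729°.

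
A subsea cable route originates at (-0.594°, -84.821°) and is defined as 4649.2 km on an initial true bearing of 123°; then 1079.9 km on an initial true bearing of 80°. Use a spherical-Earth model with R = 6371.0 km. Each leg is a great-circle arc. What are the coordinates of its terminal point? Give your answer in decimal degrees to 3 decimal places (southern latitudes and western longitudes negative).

Apply the spherical direct solution leg by leg, carrying full precision between legs.
Leg 1: from (-0.594°, -84.821°), δ = 4649.2/6371 = 0.729744 rad, θ = 123° → φ = -21.765°, λ = -47.805°.
Leg 2: from (-21.765°, -47.805°), δ = 1079.9/6371 = 0.169502 rad, θ = 80° → φ = -19.773°, λ = -37.636°.

latitude -19.773°, longitude -37.636°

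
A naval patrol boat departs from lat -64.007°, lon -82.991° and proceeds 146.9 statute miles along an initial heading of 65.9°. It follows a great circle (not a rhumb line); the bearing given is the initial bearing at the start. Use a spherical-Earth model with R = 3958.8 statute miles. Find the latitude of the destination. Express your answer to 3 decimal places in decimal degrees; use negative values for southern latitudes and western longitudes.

δ = 146.9/3958.8 = 0.037107 rad (2.1261°).
Start latitude φ₁ = -1.117133 rad; initial bearing θ = 1.150172 rad.
Applying the spherical law of cosines for sides, sin φ₂ = sin φ₁ cos δ + cos φ₁ sin δ cos θ = -0.891590, so φ₂ = -63.074°.
Δλ = atan2( sin θ sin δ cos φ₁ , cos δ − sin φ₁ sin φ₂ ) = atan2(0.014842, 0.197908) = 0.074853 rad = 4.289°.
λ₂ = -82.991° + 4.289° = -78.702°.

latitude -63.074°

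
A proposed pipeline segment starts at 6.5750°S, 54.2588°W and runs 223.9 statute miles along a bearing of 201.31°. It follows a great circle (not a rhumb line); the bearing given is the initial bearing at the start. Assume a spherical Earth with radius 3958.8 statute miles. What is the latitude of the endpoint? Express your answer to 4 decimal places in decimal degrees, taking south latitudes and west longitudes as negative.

Angular distance δ = d/R = 223.9 / 3958.8 = 0.056558 rad.
Converting: φ₁ = -0.114755 rad, θ = 3.513522 rad.
sin φ₂ = sin φ₁ cos δ + cos φ₁ sin δ cos θ = (-0.114504)(0.998401) + (0.993423)(0.056527)(-0.931628) = -0.166637
φ₂ = asin(-0.166637) = -0.167418 rad = -9.5923°.
For the longitude increment, Δλ = atan2( sin θ sin δ cos φ₁, cos δ − sin φ₁ sin φ₂ ) = atan2(-0.020408, 0.979321) = -1.1938°.
λ₂ = -54.2588° + -1.1938° = -55.4526°.

latitude -9.5923°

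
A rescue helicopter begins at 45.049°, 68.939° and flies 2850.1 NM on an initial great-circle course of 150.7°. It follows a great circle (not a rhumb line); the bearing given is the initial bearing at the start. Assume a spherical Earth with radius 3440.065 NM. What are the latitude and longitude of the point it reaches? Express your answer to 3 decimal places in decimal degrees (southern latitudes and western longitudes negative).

latitude 1.396°, longitude 90.085°

Central angle δ = d/R = 0.828502 rad.
Converting: φ₁ = 0.786253 rad, θ = 2.630211 rad.
sin φ₂ = sin φ₁ cos δ + cos φ₁ sin δ cos θ = (0.707711)(0.675981) + (0.706502)(0.736919)(-0.872069) = 0.024369
φ₂ = asin(0.024369) = 0.024372 rad = 1.396°.
For the longitude increment, Δλ = atan2( sin θ sin δ cos φ₁, cos δ − sin φ₁ sin φ₂ ) = atan2(0.254790, 0.658734) = 21.146°.
λ₂ = 68.939° + 21.146° = 90.085°.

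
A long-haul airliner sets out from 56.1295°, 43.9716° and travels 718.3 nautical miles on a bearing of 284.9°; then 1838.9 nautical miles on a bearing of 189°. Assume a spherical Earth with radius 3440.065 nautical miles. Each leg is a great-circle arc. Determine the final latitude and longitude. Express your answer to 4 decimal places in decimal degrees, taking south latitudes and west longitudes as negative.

latitude 26.9384°, longitude 17.0474°

Apply the spherical direct solution leg by leg, carrying full precision between legs.
Leg 1: from (56.1295°, 43.9716°), δ = 718.3/3440.065 = 0.208804 rad, θ = 284.9° → φ = 57.3488°, λ = 22.1763°.
Leg 2: from (57.3488°, 22.1763°), δ = 1838.9/3440.065 = 0.534554 rad, θ = 189° → φ = 26.9384°, λ = 17.0474°.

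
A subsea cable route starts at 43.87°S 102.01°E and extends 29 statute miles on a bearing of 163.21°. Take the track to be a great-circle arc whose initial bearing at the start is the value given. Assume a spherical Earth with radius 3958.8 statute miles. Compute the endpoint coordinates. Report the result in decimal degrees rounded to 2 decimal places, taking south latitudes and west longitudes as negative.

latitude -44.27°, longitude 102.18°

δ = 29/3958.8 = 0.007325 rad (0.4197°).
Converting: φ₁ = -0.765676 rad, θ = 2.848552 rad.
Applying the spherical law of cosines for sides, sin φ₂ = sin φ₁ cos δ + cos φ₁ sin δ cos θ = -0.698062, so φ₂ = -44.27°.
Then Δλ = atan2(0.001525, 0.516199) = 0.002955 rad, from sin θ sin δ cos φ₁ over cos δ − sin φ₁ sin φ₂.
Hence λ₂ = 102.01° + 0.17° = 102.18°.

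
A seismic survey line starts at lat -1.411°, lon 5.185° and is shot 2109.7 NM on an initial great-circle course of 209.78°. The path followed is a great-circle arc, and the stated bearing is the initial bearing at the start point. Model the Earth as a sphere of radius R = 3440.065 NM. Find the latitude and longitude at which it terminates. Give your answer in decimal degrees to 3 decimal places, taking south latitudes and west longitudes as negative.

Angular distance δ = d/R = 2109.7 / 3440.065 = 0.613273 rad.
Start latitude φ₁ = -0.024627 rad; initial bearing θ = 3.661352 rad.
sin φ₂ = sin φ₁ cos δ + cos φ₁ sin δ cos θ = (-0.024624)(0.817768) + (0.999697)(0.575547)(-0.867939) = -0.519525
φ₂ = asin(-0.519525) = -0.546295 rad = -31.300°.
For the longitude increment, Δλ = atan2( sin θ sin δ cos φ₁, cos δ − sin φ₁ sin φ₂ ) = atan2(-0.285771, 0.804976) = -19.545°.
λ₂ = λ₁ + Δλ = -14.360°.

latitude -31.300°, longitude -14.360°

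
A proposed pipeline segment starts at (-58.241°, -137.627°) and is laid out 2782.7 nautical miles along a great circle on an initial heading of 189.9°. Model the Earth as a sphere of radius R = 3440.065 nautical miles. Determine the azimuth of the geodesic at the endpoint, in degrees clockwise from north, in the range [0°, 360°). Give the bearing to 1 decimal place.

Angular distance δ = d/R = 2782.7 / 3440.065 = 0.808909 rad.
Start latitude φ₁ = -1.016497 rad; initial bearing θ = 3.314380 rad.
sin φ₂ = sin φ₁ cos δ + cos φ₁ sin δ cos θ = (-0.850270)(0.690288) + (0.526347)(0.723535)(-0.985109) = -0.962091
φ₂ = asin(-0.962091) = -1.294567 rad = -74.173°.
Then Δλ = atan2(-0.065476, -0.127748) = -2.667965 rad, from sin θ sin δ cos φ₁ over cos δ − sin φ₁ sin φ₂.
λ₂ = -137.627° + -152.863° = -290.490°, normalized to (−180°, 180°] → 69.510°.
The forward bearing on arrival equals the back-azimuth from the destination plus 180°.
Back-azimuth from P₂ (-74.2°, 69.5°) to P₁ (-58.2°, -137.6°), with Δλ' = λ₁ − λ₂ = -207.1°: atan2( sin Δλ' cos φ₁ , cos φ₂ sin φ₁ − sin φ₂ cos φ₁ cos Δλ' ) = 160.6°.
Final bearing = (160.6° + 180°) mod 360° = 340.6°.

final bearing 340.6°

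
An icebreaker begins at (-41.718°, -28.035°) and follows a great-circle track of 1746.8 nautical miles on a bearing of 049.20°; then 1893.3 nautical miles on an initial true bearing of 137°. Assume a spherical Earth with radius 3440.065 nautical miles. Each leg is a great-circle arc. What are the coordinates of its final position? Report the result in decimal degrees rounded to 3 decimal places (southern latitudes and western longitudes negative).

Apply the spherical direct solution leg by leg, carrying full precision between legs.
Leg 1: from (-41.718°, -28.035°), δ = 1746.8/3440.065 = 0.507781 rad, θ = 49.2° → φ = -20.142°, λ = -4.952°.
Leg 2: from (-20.142°, -4.952°), δ = 1893.3/3440.065 = 0.550368 rad, θ = 137° → φ = -40.738°, λ = 23.130°.

latitude -40.738°, longitude 23.130°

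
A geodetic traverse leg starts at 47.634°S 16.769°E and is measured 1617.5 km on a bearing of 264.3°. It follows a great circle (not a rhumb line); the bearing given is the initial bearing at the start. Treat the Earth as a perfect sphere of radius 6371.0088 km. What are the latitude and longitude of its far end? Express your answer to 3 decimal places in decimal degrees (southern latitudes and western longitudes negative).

latitude -47.053°, longitude -4.751°

Central angle δ = d/R = 0.253884 rad.
With φ₁ = -47.634° = -0.831370 rad and θ = 264.3° = 4.612905 rad:
sin φ₂ = sin φ₁ cos δ + cos φ₁ sin δ cos θ = (-0.738855)(0.967944) + (0.673864)(0.251166)(-0.099320) = -0.731981
φ₂ = asin(-0.731981) = -0.821225 rad = -47.053°.
For the longitude increment, Δλ = atan2( sin θ sin δ cos φ₁, cos δ − sin φ₁ sin φ₂ ) = atan2(-0.168415, 0.427116) = -21.520°.
λ₂ = λ₁ + Δλ = -4.751°.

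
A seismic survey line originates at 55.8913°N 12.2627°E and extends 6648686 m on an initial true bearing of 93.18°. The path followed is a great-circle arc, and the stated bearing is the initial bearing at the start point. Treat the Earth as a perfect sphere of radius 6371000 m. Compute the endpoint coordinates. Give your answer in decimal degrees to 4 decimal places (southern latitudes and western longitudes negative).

Central angle δ = d/R = 1.043586 rad.
With φ₁ = 55.8913° = 0.975487 rad and θ = 93.18° = 1.626298 rad:
sin φ₂ = sin φ₁ cos δ + cos φ₁ sin δ cos θ = (0.827975)(0.503124) + (0.560765)(0.864214)(-0.055473) = 0.389691
φ₂ = asin(0.389691) = 0.400296 rad = 22.9353°.
For the longitude increment, Δλ = atan2( sin θ sin δ cos φ₁, cos δ − sin φ₁ sin φ₂ ) = atan2(0.483874, 0.180470) = 69.5461°.
λ₂ = λ₁ + Δλ = 81.8088°.

latitude 22.9353°, longitude 81.8088°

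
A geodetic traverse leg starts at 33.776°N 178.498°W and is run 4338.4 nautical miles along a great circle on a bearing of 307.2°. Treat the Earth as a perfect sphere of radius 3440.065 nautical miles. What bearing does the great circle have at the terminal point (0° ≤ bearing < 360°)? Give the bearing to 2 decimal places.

Angular distance δ = d/R = 4338.4 / 3440.065 = 1.261139 rad.
With φ₁ = 33.776° = 0.589502 rad and θ = 307.2° = 5.361651 rad:
Applying the spherical law of cosines for sides, sin φ₂ = sin φ₁ cos δ + cos φ₁ sin δ cos θ = 0.648066, so φ₂ = 40.396°.
For the longitude increment, Δλ = atan2( sin θ sin δ cos φ₁, cos δ − sin φ₁ sin φ₂ ) = atan2(-0.630599, -0.055558) = -95.035°.
λ₂ = -178.498° + -95.035° = -273.533°, normalized to (−180°, 180°] → 86.467°.
The forward bearing on arrival equals the back-azimuth from the destination plus 180°.
Back-azimuth from P₂ (40.40°, 86.47°) to P₁ (33.78°, -178.50°), with Δλ' = λ₁ − λ₂ = -264.97°: atan2( sin Δλ' cos φ₁ , cos φ₂ sin φ₁ − sin φ₂ cos φ₁ cos Δλ' ) = 60.38°.
Final bearing = (60.38° + 180°) mod 360° = 240.38°.

final bearing 240.38°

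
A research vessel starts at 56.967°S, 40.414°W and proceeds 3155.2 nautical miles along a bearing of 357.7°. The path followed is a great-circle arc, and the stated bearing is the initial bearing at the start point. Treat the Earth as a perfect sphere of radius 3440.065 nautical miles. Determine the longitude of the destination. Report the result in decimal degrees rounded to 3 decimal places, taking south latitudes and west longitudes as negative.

Angular distance δ = d/R = 3155.2 / 3440.065 = 0.917192 rad.
Start latitude φ₁ = -0.994262 rad; initial bearing θ = 6.243043 rad.
Applying the spherical law of cosines for sides, sin φ₂ = sin φ₁ cos δ + cos φ₁ sin δ cos θ = -0.077342, so φ₂ = -4.436°.
For the longitude increment, Δλ = atan2( sin θ sin δ cos φ₁, cos δ − sin φ₁ sin φ₂ ) = atan2(-0.017368, 0.543212) = -1.831°.
λ₂ = -40.414° + -1.831° = -42.245°.

longitude -42.245°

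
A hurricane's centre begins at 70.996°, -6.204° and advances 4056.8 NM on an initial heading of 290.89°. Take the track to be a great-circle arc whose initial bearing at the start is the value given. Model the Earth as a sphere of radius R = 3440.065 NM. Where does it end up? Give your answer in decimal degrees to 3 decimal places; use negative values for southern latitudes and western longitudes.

Central angle δ = d/R = 1.179280 rad.
Start latitude φ₁ = 1.239114 rad; initial bearing θ = 5.076988 rad.
Applying the spherical law of cosines for sides, sin φ₂ = sin φ₁ cos δ + cos φ₁ sin δ cos θ = 0.468119, so φ₂ = 27.912°.
Δλ = atan2( sin θ sin δ cos φ₁ , cos δ − sin φ₁ sin φ₂ ) = atan2(-0.281209, -0.061014) = -1.784456 rad = -102.242°.
λ₂ = -6.204° + -102.242° = -108.446°.

latitude 27.912°, longitude -108.446°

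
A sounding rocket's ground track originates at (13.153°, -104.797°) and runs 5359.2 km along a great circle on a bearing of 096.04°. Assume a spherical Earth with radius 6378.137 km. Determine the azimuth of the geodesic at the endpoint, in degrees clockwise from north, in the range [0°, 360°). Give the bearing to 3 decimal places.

final bearing 103.800°

The arc subtends δ = 5359.2/6378.137 = 0.840245 rad at the centre.
Converting: φ₁ = 0.229563 rad, θ = 1.676214 rad.
Destination latitude: φ₂ = arcsin( sin φ₁ cos δ + cos φ₁ sin δ cos θ ) = arcsin(0.075526) = 4.331°.
Then Δλ = atan2(0.721241, 0.650094) = 0.837234 rad, from sin θ sin δ cos φ₁ over cos δ − sin φ₁ sin φ₂.
λ₂ = λ₁ + Δλ = -56.827°.
The forward bearing on arrival equals the back-azimuth from the destination plus 180°.
Back-azimuth from P₂ (4.331°, -56.827°) to P₁ (13.153°, -104.797°), with Δλ' = λ₁ − λ₂ = -47.970°: atan2( sin Δλ' cos φ₁ , cos φ₂ sin φ₁ − sin φ₂ cos φ₁ cos Δλ' ) = 283.800°.
Final bearing = (283.800° + 180°) mod 360° = 103.800°.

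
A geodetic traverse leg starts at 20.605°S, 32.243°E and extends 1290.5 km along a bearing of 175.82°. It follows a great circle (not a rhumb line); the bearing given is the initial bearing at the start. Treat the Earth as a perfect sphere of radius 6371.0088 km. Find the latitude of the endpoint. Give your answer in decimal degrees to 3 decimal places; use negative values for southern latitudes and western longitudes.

Angular distance δ = d/R = 1290.5 / 6371.0088 = 0.202558 rad.
Converting: φ₁ = -0.359625 rad, θ = 3.068638 rad.
sin φ₂ = sin φ₁ cos δ + cos φ₁ sin δ cos θ = (-0.351923)(0.979555) + (0.936029)(0.201176)(-0.997340) = -0.532534
φ₂ = asin(-0.532534) = -0.561591 rad = -32.177°.
For the longitude increment, Δλ = atan2( sin θ sin δ cos φ₁, cos δ − sin φ₁ sin φ₂ ) = atan2(0.013726, 0.792144) = 0.993°.
λ₂ = λ₁ + Δλ = 33.236°.

latitude -32.177°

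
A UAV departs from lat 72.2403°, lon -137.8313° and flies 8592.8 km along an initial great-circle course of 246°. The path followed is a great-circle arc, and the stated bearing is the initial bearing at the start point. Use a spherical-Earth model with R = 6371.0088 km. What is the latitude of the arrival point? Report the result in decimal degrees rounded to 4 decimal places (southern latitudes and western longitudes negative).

latitude 5.0904°

δ = 8592.8/6371.0088 = 1.348735 rad (77.2768°).
Converting: φ₁ = 1.260831 rad, θ = 4.293510 rad.
Destination latitude: φ₂ = arcsin( sin φ₁ cos δ + cos φ₁ sin δ cos θ ) = arcsin(0.088727) = 5.0904°.
Δλ = atan2( sin θ sin δ cos φ₁ , cos δ − sin φ₁ sin φ₂ ) = atan2(-0.271812, 0.135743) = -1.107630 rad = -63.4625°.
λ₂ = -137.8313° + -63.4625° = -201.2938°, normalized to (−180°, 180°] → 158.7062°.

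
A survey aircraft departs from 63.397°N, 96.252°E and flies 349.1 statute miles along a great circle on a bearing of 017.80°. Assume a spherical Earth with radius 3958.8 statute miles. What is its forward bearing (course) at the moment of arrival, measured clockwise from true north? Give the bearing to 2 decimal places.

final bearing 21.59°

δ = 349.1/3958.8 = 0.088183 rad (5.0525°).
With φ₁ = 63.397° = 1.106486 rad and θ = 17.8° = 0.310669 rad:
Destination latitude: φ₂ = arcsin( sin φ₁ cos δ + cos φ₁ sin δ cos θ ) = arcsin(0.928206) = 68.157°.
For the longitude increment, Δλ = atan2( sin θ sin δ cos φ₁, cos δ − sin φ₁ sin φ₂ ) = atan2(0.012056, 0.166176) = 4.149°.
λ₂ = λ₁ + Δλ = 100.401°.
The forward bearing on arrival equals the back-azimuth from the destination plus 180°.
Back-azimuth from P₂ (68.16°, 100.40°) to P₁ (63.40°, 96.25°), with Δλ' = λ₁ − λ₂ = -4.15°: atan2( sin Δλ' cos φ₁ , cos φ₂ sin φ₁ − sin φ₂ cos φ₁ cos Δλ' ) = 201.59°.
Final bearing = (201.59° + 180°) mod 360° = 21.59°.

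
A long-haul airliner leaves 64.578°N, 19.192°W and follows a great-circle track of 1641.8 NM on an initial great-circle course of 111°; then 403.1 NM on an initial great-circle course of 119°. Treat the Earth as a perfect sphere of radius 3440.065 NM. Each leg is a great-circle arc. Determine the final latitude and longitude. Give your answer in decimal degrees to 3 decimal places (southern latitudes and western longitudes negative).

latitude 43.466°, longitude 27.885°

Apply the spherical direct solution leg by leg, carrying full precision between legs.
Leg 1: from (64.578°, -19.192°), δ = 1641.8/3440.065 = 0.477258 rad, θ = 111° → φ = 47.019°, λ = 19.786°.
Leg 2: from (47.019°, 19.786°), δ = 403.1/3440.065 = 0.117178 rad, θ = 119° → φ = 43.466°, λ = 27.885°.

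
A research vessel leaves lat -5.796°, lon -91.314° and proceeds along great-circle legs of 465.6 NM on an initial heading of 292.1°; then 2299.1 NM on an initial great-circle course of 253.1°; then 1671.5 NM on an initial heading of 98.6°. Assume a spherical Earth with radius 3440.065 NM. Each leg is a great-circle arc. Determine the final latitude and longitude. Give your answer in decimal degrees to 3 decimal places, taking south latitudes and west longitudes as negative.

latitude -15.167°, longitude -107.342°

Apply the spherical direct solution leg by leg, carrying full precision between legs.
Leg 1: from (-5.796°, -91.314°), δ = 465.6/3440.065 = 0.135346 rad, θ = 292.1° → φ = -2.841°, λ = -98.505°.
Leg 2: from (-2.841°, -98.505°), δ = 2299.1/3440.065 = 0.668330 rad, θ = 253.1° → φ = -12.639°, λ = -135.924°.
Leg 3: from (-12.639°, -135.924°), δ = 1671.5/3440.065 = 0.485892 rad, θ = 98.6° → φ = -15.167°, λ = -107.342°.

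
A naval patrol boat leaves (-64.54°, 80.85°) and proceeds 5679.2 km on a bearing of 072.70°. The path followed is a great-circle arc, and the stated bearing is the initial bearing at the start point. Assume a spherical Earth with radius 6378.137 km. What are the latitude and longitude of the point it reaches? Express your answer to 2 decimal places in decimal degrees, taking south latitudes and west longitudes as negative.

δ = 5679.2/6378.137 = 0.890417 rad (51.0171°).
Start latitude φ₁ = -1.126435 rad; initial bearing θ = 1.268854 rad.
sin φ₂ = sin φ₁ cos δ + cos φ₁ sin δ cos θ = (-0.902886)(0.629088) + (0.429881)(0.777334)(0.297375) = -0.468624
φ₂ = asin(-0.468624) = -0.487732 rad = -27.94°.
Then Δλ = atan2(0.319044, 0.205975) = 0.997521 rad, from sin θ sin δ cos φ₁ over cos δ − sin φ₁ sin φ₂.
λ₂ = 80.85° + 57.15° = 138.00°.

latitude -27.94°, longitude 138.00°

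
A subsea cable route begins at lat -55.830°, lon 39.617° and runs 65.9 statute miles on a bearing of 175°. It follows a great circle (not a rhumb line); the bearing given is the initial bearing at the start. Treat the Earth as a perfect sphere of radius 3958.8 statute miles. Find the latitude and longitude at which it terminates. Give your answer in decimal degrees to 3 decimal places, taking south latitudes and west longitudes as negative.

latitude -56.780°, longitude 39.769°

Central angle δ = d/R = 0.016646 rad.
Converting: φ₁ = -0.974417 rad, θ = 3.054326 rad.
Destination latitude: φ₂ = arcsin( sin φ₁ cos δ + cos φ₁ sin δ cos θ ) = arcsin(-0.836574) = -56.780°.
For the longitude increment, Δλ = atan2( sin θ sin δ cos φ₁, cos δ − sin φ₁ sin φ₂ ) = atan2(0.000815, 0.307702) = 0.152°.
Hence λ₂ = 39.617° + 0.152° = 39.769°.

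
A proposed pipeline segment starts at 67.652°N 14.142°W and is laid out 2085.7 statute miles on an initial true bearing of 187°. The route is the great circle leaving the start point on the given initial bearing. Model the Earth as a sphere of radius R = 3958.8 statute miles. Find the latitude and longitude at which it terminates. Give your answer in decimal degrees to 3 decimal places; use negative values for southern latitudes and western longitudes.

Central angle δ = d/R = 0.526852 rad.
With φ₁ = 67.652° = 1.180750 rad and θ = 187° = 3.263766 rad:
Destination latitude: φ₂ = arcsin( sin φ₁ cos δ + cos φ₁ sin δ cos θ ) = arcsin(0.609710) = 37.569°.
Δλ = atan2( sin θ sin δ cos φ₁ , cos δ − sin φ₁ sin φ₂ ) = atan2(-0.023300, 0.300478) = -0.077387 rad = -4.434°.
λ₂ = -14.142° + -4.434° = -18.576°.

latitude 37.569°, longitude -18.576°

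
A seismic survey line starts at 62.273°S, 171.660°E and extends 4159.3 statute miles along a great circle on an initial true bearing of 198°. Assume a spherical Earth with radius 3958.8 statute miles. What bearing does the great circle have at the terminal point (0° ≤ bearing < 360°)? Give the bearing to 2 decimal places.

Central angle δ = d/R = 1.050647 rad.
With φ₁ = -62.273° = -1.086869 rad and θ = 198° = 3.455752 rad:
sin φ₂ = sin φ₁ cos δ + cos φ₁ sin δ cos θ = (-0.885174)(0.497010) + (0.465259)(0.867745)(-0.951057) = -0.823907
φ₂ = asin(-0.823907) = -0.968271 rad = -55.478°.
Δλ = atan2( sin θ sin δ cos φ₁ , cos δ − sin φ₁ sin φ₂ ) = atan2(-0.124758, -0.232292) = -2.648726 rad = -151.761°.
λ₂ = 171.660° + -151.761° = 19.899°.
The forward bearing on arrival equals the back-azimuth from the destination plus 180°.
Back-azimuth from P₂ (-55.48°, 19.90°) to P₁ (-62.27°, 171.66°), with Δλ' = λ₁ − λ₂ = 151.76°: atan2( sin Δλ' cos φ₁ , cos φ₂ sin φ₁ − sin φ₂ cos φ₁ cos Δλ' ) = 165.30°.
Final bearing = (165.30° + 180°) mod 360° = 345.30°.

final bearing 345.30°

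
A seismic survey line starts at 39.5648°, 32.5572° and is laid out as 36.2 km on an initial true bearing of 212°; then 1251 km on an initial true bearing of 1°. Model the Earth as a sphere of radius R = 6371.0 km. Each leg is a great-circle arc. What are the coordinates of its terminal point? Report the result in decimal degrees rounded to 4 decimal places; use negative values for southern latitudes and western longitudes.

Apply the spherical direct solution leg by leg, carrying full precision between legs.
Leg 1: from (39.5648°, 32.5572°), δ = 36.2/6371 = 0.005682 rad, θ = 212° → φ = 39.2885°, λ = 32.3343°.
Leg 2: from (39.2885°, 32.3343°), δ = 1251/6371 = 0.196358 rad, θ = 1° → φ = 50.5369°, λ = 32.6412°.

latitude 50.5369°, longitude 32.6412°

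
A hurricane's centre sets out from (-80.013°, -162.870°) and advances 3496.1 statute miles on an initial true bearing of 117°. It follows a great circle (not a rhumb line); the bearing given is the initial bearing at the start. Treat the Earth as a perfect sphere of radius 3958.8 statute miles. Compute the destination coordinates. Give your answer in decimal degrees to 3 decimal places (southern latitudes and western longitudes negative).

Central angle δ = d/R = 0.883121 rad.
With φ₁ = -80.013° = -1.396490 rad and θ = 117° = 2.042035 rad:
Destination latitude: φ₂ = arcsin( sin φ₁ cos δ + cos φ₁ sin δ cos θ ) = arcsin(-0.685963) = -43.311°.
Then Δλ = atan2(0.119403, -0.040827) = 1.900256 rad, from sin θ sin δ cos φ₁ over cos δ − sin φ₁ sin φ₂.
Hence λ₂ = -162.870° + 108.877° = -53.993°.

latitude -43.311°, longitude -53.993°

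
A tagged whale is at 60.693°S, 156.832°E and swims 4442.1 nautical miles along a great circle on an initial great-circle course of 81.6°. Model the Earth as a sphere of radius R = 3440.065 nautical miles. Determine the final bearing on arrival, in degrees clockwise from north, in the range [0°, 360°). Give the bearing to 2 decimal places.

Central angle δ = d/R = 1.291284 rad.
Start latitude φ₁ = -1.059293 rad; initial bearing θ = 1.424189 rad.
sin φ₂ = sin φ₁ cos δ + cos φ₁ sin δ cos θ = (-0.872009)(0.275887) + (0.489489)(0.961190)(0.146083) = -0.171845
φ₂ = asin(-0.171845) = -0.172703 rad = -9.895°.
Δλ = atan2( sin θ sin δ cos φ₁ , cos δ − sin φ₁ sin φ₂ ) = atan2(0.465445, 0.126036) = 1.306351 rad = 74.848°.
λ₂ = 156.832° + 74.848° = 231.680°, normalized to (−180°, 180°] → -128.320°.
The forward bearing on arrival equals the back-azimuth from the destination plus 180°.
Back-azimuth from P₂ (-9.90°, -128.32°) to P₁ (-60.69°, 156.83°), with Δλ' = λ₁ − λ₂ = 285.15°: atan2( sin Δλ' cos φ₁ , cos φ₂ sin φ₁ − sin φ₂ cos φ₁ cos Δλ' ) = 209.44°.
Final bearing = (209.44° + 180°) mod 360° = 29.44°.

final bearing 29.44°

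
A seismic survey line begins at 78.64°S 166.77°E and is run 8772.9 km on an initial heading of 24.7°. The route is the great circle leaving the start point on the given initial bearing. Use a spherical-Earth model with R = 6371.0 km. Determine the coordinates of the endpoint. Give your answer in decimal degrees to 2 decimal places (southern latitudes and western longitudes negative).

latitude -0.76°, longitude -169.02°

Angular distance δ = d/R = 8772.9 / 6371 = 1.377005 rad.
Converting: φ₁ = -1.372527 rad, θ = 0.431096 rad.
sin φ₂ = sin φ₁ cos δ + cos φ₁ sin δ cos θ = (-0.980409)(0.192580) + (0.196973)(0.981281)(0.908508) = -0.013206
φ₂ = asin(-0.013206) = -0.013206 rad = -0.76°.
Then Δλ = atan2(0.080768, 0.179633) = 0.422543 rad, from sin θ sin δ cos φ₁ over cos δ − sin φ₁ sin φ₂.
λ₂ = 166.77° + 24.21° = 190.98°, normalized to (−180°, 180°] → -169.02°.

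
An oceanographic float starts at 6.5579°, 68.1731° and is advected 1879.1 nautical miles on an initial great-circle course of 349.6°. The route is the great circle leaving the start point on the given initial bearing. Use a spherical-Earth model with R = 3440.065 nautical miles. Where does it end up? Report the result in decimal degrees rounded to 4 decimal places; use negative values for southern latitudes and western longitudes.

latitude 37.2424°, longitude 61.4082°

δ = 1879.1/3440.065 = 0.546240 rad (31.2972°).
Converting: φ₁ = 0.114457 rad, θ = 6.101671 rad.
Applying the spherical law of cosines for sides, sin φ₂ = sin φ₁ cos δ + cos φ₁ sin δ cos θ = 0.605189, so φ₂ = 37.2424°.
For the longitude increment, Δλ = atan2( sin θ sin δ cos φ₁, cos δ − sin φ₁ sin φ₂ ) = atan2(-0.093162, 0.785367) = -6.7649°.
Hence λ₂ = 68.1731° + -6.7649° = 61.4082°.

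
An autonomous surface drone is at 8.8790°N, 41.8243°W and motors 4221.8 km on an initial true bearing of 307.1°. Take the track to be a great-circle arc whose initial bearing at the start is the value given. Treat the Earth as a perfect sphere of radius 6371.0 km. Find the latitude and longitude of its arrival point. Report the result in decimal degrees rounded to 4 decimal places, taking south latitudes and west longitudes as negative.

δ = 4221.8/6371 = 0.662659 rad (37.9676°).
With φ₁ = 8.8790° = 0.154968 rad and θ = 307.1° = 5.359906 rad:
Applying the spherical law of cosines for sides, sin φ₂ = sin φ₁ cos δ + cos φ₁ sin δ cos θ = 0.488338, so φ₂ = 29.2314°.
Then Δλ = atan2(-0.484806, 0.712985) = -0.597153 rad, from sin θ sin δ cos φ₁ over cos δ − sin φ₁ sin φ₂.
Hence λ₂ = -41.8243° + -34.2144° = -76.0387°.

latitude 29.2314°, longitude -76.0387°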